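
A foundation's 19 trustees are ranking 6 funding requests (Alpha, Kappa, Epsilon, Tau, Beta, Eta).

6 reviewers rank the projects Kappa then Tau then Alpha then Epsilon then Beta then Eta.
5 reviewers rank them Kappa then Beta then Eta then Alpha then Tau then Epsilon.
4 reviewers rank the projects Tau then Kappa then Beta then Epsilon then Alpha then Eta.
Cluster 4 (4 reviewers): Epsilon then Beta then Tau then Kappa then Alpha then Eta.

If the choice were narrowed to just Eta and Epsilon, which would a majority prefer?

Ballots ranking Eta above Epsilon: 5.
Ballots ranking Epsilon above Eta: 19 − 5 = 14.
Epsilon wins the head-to-head 14–5.

Epsilon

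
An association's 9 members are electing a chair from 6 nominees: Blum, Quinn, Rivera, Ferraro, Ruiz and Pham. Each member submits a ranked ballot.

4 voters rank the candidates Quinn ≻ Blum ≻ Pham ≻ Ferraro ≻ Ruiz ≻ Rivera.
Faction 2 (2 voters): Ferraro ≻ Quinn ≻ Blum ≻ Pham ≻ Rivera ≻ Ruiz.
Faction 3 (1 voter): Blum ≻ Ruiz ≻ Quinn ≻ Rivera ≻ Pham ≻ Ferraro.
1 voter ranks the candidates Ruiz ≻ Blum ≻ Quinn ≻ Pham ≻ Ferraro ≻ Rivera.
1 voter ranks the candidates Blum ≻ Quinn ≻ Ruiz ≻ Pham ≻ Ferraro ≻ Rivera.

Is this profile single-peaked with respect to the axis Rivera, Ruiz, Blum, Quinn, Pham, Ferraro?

no

Axis positions: Rivera=1, Ruiz=2, Blum=3, Quinn=4, Pham=5, Ferraro=6.
Faction 1 (peak Quinn at position 4): ranking walks positions 4-3-5-6-2-1, expanding outward from the peak — single-peaked.
Faction 2: ranking walks positions 6-4-3-5-1-2; Quinn is ranked above Pham even though Pham lies between Quinn and the peak Ferraro on the axis — preferences dip and rise again. Not single-peaked.
Faction 3 (peak Blum at position 3): ranking walks positions 3-2-4-1-5-6, expanding outward from the peak — single-peaked.
Faction 4 (peak Ruiz at position 2): ranking walks positions 2-3-4-5-6-1, expanding outward from the peak — single-peaked.
Faction 5 (peak Blum at position 3): ranking walks positions 3-4-2-5-6-1, expanding outward from the peak — single-peaked.
Faction 2 violates single-peakedness, so the profile is not single-peaked on this axis.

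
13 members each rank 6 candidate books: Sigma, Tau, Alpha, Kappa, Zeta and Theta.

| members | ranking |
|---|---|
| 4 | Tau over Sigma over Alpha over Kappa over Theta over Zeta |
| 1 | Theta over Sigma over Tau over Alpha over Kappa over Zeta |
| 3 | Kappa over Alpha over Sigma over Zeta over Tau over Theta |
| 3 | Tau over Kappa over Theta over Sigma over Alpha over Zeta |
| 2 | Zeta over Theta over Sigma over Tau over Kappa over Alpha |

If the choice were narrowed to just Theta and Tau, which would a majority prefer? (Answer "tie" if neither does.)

Ballots ranking Theta above Tau: 1 + 2 = 3.
Ballots ranking Tau above Theta: 13 − 3 = 10.
Tau wins the head-to-head 10–3.

Tau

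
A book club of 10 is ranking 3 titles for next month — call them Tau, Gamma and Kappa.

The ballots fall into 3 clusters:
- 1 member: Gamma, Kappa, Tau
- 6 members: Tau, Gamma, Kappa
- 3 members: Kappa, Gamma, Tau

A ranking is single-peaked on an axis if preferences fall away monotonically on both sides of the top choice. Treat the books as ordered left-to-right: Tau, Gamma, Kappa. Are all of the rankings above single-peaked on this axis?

yes

Axis positions: Tau=1, Gamma=2, Kappa=3.
Cluster 1 (peak Gamma at position 2): ranking walks positions 2-3-1, expanding outward from the peak — single-peaked.
Cluster 2 (peak Tau at position 1): ranking walks positions 1-2-3, expanding outward from the peak — single-peaked.
Cluster 3 (peak Kappa at position 3): ranking walks positions 3-2-1, expanding outward from the peak — single-peaked.
Every ranking is single-peaked on this axis.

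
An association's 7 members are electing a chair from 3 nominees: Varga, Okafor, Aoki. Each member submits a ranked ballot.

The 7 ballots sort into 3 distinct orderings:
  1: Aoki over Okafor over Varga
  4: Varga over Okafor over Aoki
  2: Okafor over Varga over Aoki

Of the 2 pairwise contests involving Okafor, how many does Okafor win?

1

Okafor against each rival (7 voters):
Okafor vs Varga: Okafor is ranked higher on 1+2 = 3 ballots, Varga on 4. Varga wins 4–3.
Okafor vs Aoki: Okafor is ranked higher on 4+2 = 6 ballots, Aoki on 1. Okafor wins 6–1.
Okafor beats Aoki; loses to Varga — 1 pairwise win.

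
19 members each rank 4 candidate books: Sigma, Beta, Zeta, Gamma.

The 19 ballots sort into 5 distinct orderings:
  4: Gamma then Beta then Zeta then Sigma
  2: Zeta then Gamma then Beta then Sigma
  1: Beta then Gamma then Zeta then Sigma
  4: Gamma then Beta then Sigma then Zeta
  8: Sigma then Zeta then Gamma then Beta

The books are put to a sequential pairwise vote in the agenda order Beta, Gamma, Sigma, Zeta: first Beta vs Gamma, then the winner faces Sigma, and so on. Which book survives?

Round 1: Beta vs Gamma — 1–18, Gamma advances.
Round 2: Gamma vs Sigma — 11–8, Gamma advances.
Round 3: Gamma vs Zeta — 9–10, Zeta advances.
The agenda winner is Zeta.

Zeta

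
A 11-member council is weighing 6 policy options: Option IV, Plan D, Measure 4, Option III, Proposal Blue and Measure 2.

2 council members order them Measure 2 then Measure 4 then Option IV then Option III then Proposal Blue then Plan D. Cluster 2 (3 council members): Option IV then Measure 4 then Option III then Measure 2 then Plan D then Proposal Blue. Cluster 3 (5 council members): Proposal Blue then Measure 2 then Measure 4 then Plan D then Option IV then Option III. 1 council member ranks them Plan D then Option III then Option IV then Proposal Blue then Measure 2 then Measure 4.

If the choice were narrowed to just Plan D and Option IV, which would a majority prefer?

Plan D

Ballots ranking Plan D above Option IV: 5 + 1 = 6.
Ballots ranking Option IV above Plan D: 11 − 6 = 5.
Plan D wins the head-to-head 6–5.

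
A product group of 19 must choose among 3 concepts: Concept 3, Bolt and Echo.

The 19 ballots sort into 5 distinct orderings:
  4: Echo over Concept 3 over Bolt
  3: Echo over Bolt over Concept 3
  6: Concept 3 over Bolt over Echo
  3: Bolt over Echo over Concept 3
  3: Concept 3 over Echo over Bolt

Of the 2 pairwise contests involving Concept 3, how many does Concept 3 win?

1

Concept 3 against each rival (19 engineers):
Concept 3 vs Bolt: Concept 3 is ranked higher on 4+6+3 = 13 ballots, Bolt on 6. Concept 3 wins 13–6.
Concept 3 vs Echo: Echo, 10–9.
Concept 3 beats Bolt; loses to Echo — 1 pairwise win.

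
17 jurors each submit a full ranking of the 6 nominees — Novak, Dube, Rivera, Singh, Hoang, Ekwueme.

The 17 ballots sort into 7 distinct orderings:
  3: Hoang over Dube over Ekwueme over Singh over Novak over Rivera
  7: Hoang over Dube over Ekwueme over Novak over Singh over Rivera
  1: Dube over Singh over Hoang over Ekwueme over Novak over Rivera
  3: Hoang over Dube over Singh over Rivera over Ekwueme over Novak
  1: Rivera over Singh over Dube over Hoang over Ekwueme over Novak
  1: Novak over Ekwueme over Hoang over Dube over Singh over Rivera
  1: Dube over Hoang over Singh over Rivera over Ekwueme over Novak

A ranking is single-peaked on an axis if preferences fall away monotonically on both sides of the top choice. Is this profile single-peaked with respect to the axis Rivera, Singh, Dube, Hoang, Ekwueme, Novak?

Axis positions: Rivera=1, Singh=2, Dube=3, Hoang=4, Ekwueme=5, Novak=6.
Cluster 1 (peak Hoang at position 4): ranking walks positions 4-3-5-2-6-1, expanding outward from the peak — single-peaked.
Cluster 2 (peak Hoang at position 4): ranking walks positions 4-3-5-6-2-1, expanding outward from the peak — single-peaked.
Cluster 3 (peak Dube at position 3): ranking walks positions 3-2-4-5-6-1, expanding outward from the peak — single-peaked.
Cluster 4 (peak Hoang at position 4): ranking walks positions 4-3-2-1-5-6, expanding outward from the peak — single-peaked.
Cluster 5 (peak Rivera at position 1): ranking walks positions 1-2-3-4-5-6, expanding outward from the peak — single-peaked.
Cluster 6 (peak Novak at position 6): ranking walks positions 6-5-4-3-2-1, expanding outward from the peak — single-peaked.
Cluster 7 (peak Dube at position 3): ranking walks positions 3-4-2-1-5-6, expanding outward from the peak — single-peaked.
Every ranking is single-peaked on this axis.

yes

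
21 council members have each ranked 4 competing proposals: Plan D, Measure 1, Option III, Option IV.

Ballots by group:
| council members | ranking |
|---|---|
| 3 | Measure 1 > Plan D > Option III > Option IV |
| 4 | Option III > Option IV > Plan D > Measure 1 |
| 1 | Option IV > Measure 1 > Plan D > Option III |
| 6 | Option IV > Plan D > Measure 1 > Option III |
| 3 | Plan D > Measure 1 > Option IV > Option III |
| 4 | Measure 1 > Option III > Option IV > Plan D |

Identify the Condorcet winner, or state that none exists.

Head-to-head results (21 council members):
Plan D vs Measure 1: Plan D, 13–8.
Plan D vs Option III: Plan D, 13–8.
Plan D vs Option IV: 3+3 = 6 for Plan D, 15 for Option IV — Option IV by 15–6.
Measure 1 vs Option III: 3+1+6+3+4 = 17 for Measure 1, 4 for Option III — Measure 1 by 17–4.
Measure 1 vs Option IV: Measure 1 is ranked higher on 3+3+4 = 10 ballots, Option IV on 11. Option IV wins 11–10.
Option III vs Option IV: 3+4+4 = 11 for Option III, 10 for Option IV — Option III by 11–10.
Each option drops at least one matchup (Plan D loses to Option IV; Measure 1 loses to Plan D; Option III loses to Plan D; Option IV loses to Option III); the cycle Plan D > Option III > Option IV > Plan D rules out a Condorcet winner.

none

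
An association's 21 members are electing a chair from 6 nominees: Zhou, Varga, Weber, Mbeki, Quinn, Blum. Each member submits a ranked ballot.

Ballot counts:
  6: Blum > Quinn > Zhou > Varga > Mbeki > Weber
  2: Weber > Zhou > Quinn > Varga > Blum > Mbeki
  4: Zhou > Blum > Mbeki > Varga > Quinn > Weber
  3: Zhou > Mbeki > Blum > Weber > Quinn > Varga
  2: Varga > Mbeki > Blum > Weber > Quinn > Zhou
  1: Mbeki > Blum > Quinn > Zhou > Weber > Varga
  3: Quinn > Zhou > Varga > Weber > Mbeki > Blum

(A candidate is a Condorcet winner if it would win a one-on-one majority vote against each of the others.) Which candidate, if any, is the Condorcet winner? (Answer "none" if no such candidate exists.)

Pairwise majorities:
Zhou vs Varga: 6+2+4+3+1+3 = 19 for Zhou, 2 for Varga — Zhou by 19–2.
Zhou vs Weber: 6+4+3+1+3 = 17 for Zhou, 4 for Weber — Zhou by 17–4.
Zhou vs Mbeki: Zhou is ranked higher on 6+2+4+3+3 = 18 ballots, Mbeki on 3. Zhou wins 18–3.
Zhou vs Quinn: 2+4+3 = 9 for Zhou, 12 for Quinn — Quinn by 12–9.
Zhou vs Blum: Zhou is ranked higher on 2+4+3+3 = 12 ballots, Blum on 9. Zhou wins 12–9.
Varga vs Weber: 15 to 6, Varga.
Varga vs Mbeki: 13 to 8, Varga.
Varga vs Quinn: Varga is ranked higher on 4+2 = 6 ballots, Quinn on 15. Quinn wins 15–6.
Varga vs Blum: Varga preferred on 2+2+3 = 7 ballots; Blum wins 14–7.
Weber vs Mbeki: 5 to 16, Mbeki.
Weber vs Quinn: Weber preferred on 2+3+2 = 7 ballots; Quinn wins 14–7.
Weber vs Blum: Weber preferred on 2+3 = 5 ballots; Blum wins 16–5.
Mbeki vs Quinn: Mbeki preferred on 4+3+2+1 = 10 ballots; Quinn wins 11–10.
Mbeki vs Blum: Mbeki preferred on 3+2+1+3 = 9 ballots; Blum wins 12–9.
Quinn vs Blum: 5 to 16, Blum.
Each candidate drops at least one matchup (Zhou loses to Quinn; Varga loses to Zhou; Weber loses to Zhou; Mbeki loses to Zhou; Quinn loses to Blum; Blum loses to Zhou); the cycle Zhou > Blum > Quinn > Zhou rules out a Condorcet winner.

none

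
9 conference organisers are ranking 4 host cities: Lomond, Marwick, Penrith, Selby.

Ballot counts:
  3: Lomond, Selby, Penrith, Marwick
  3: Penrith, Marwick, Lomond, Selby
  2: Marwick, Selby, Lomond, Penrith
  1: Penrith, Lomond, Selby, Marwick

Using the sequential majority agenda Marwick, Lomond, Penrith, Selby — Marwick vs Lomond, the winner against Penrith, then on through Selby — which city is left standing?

Selby

Round 1: Marwick vs Lomond — 5–4, Marwick advances.
Round 2: Marwick vs Penrith — 2–7, Penrith advances.
Round 3: Penrith vs Selby — 4–5, Selby advances.
Selby survives the agenda.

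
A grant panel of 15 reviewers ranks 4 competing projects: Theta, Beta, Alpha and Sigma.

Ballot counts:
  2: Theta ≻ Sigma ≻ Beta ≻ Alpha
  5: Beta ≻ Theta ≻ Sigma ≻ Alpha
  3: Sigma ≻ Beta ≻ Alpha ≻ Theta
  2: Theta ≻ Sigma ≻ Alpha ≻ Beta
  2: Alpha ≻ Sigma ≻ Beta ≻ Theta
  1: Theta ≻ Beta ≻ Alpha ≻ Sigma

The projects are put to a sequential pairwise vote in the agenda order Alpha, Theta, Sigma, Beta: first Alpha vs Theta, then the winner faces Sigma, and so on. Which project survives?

Beta

Round 1: Alpha vs Theta — 5–10, Theta advances.
Round 2: Theta vs Sigma — 10–5, Theta advances.
Round 3: Theta vs Beta — 5–10, Beta advances.
Beta survives the agenda.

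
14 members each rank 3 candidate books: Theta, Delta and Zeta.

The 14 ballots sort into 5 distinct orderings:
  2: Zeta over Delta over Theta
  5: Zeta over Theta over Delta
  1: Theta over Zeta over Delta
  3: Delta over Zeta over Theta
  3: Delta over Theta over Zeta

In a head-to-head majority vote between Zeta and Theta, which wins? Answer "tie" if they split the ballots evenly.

Zeta

Ballots ranking Zeta above Theta: 2 + 5 + 3 = 10.
Ballots ranking Theta above Zeta: 14 − 10 = 4.
Zeta wins the head-to-head 10–4.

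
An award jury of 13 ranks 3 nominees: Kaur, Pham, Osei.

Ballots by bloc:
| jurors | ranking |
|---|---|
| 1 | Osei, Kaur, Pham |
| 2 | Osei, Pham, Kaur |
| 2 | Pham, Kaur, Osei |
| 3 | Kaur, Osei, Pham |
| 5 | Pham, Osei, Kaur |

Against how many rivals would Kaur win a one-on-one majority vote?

0

Kaur against each rival (13 jurors):
Kaur vs Pham: Kaur is ranked higher on 1+3 = 4 ballots, Pham on 9. Pham wins 9–4.
Kaur vs Osei: Osei, 8–5.
Kaur beats no one; loses to Pham, Osei — 0 pairwise wins.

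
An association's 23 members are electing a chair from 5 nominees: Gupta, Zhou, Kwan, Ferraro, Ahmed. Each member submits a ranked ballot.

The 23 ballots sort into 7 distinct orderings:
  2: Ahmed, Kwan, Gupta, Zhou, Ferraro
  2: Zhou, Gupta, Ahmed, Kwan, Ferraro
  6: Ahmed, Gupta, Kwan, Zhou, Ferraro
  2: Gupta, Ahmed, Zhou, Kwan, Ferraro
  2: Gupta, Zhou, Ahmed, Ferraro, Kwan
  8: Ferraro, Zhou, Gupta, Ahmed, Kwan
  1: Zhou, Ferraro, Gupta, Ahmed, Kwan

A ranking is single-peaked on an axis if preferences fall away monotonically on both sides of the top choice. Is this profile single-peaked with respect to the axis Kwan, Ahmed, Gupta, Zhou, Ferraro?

yes

Axis positions: Kwan=1, Ahmed=2, Gupta=3, Zhou=4, Ferraro=5.
Group 1 (peak Ahmed at position 2): ranking walks positions 2-1-3-4-5, expanding outward from the peak — single-peaked.
Group 2 (peak Zhou at position 4): ranking walks positions 4-3-2-1-5, expanding outward from the peak — single-peaked.
Group 3 (peak Ahmed at position 2): ranking walks positions 2-3-1-4-5, expanding outward from the peak — single-peaked.
Group 4 (peak Gupta at position 3): ranking walks positions 3-2-4-1-5, expanding outward from the peak — single-peaked.
Group 5 (peak Gupta at position 3): ranking walks positions 3-4-2-5-1, expanding outward from the peak — single-peaked.
Group 6 (peak Ferraro at position 5): ranking walks positions 5-4-3-2-1, expanding outward from the peak — single-peaked.
Group 7 (peak Zhou at position 4): ranking walks positions 4-5-3-2-1, expanding outward from the peak — single-peaked.
Every ranking is single-peaked on this axis.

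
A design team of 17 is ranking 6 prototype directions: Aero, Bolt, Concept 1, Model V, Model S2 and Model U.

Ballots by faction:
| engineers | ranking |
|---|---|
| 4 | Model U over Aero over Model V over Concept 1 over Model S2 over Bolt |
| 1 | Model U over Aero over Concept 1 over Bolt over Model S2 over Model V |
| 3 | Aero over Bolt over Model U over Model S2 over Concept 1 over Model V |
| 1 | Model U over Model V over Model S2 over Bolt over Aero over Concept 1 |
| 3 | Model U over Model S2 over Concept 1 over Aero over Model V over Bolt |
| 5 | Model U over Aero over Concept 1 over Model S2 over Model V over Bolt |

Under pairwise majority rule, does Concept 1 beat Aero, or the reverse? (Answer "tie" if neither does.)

Aero

Ballots ranking Concept 1 above Aero: 3.
Ballots ranking Aero above Concept 1: 17 − 3 = 14.
Aero wins the head-to-head 14–3.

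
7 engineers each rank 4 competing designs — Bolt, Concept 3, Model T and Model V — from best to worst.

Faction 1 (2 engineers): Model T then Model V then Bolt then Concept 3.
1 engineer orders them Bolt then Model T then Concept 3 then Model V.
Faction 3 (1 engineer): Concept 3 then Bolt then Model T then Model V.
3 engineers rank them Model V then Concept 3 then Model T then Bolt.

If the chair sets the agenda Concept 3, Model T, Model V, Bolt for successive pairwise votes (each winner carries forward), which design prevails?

Model V

Round 1: Concept 3 vs Model T — 4–3, Concept 3 advances.
Round 2: Concept 3 vs Model V — 2–5, Model V advances.
Round 3: Model V vs Bolt — 5–2, Model V advances.
Model V survives the agenda.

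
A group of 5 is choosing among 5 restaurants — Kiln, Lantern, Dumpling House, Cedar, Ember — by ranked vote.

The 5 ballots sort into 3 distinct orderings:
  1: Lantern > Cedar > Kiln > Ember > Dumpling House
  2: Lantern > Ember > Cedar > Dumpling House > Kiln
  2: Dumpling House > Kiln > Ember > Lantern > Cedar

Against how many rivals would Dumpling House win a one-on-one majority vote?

Dumpling House against each rival (5 friends):
Dumpling House vs Kiln: 4 to 1, Dumpling House.
Dumpling House vs Lantern: Lantern, 3–2.
Dumpling House vs Cedar: Cedar wins 3–2.
Dumpling House vs Ember: Ember, 3–2.
Dumpling House beats Kiln; loses to Lantern, Cedar, Ember — 1 pairwise win.

1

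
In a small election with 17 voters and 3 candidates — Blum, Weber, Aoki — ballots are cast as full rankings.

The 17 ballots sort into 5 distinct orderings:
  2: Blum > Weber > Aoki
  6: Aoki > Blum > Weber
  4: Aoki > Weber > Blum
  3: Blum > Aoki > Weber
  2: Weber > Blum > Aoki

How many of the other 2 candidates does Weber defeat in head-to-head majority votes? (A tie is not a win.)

Weber against each rival (17 voters):
Weber vs Blum: Blum wins 11–6.
Weber vs Aoki: Aoki wins 13–4.
Weber beats no one; loses to Blum, Aoki — 0 pairwise wins.

0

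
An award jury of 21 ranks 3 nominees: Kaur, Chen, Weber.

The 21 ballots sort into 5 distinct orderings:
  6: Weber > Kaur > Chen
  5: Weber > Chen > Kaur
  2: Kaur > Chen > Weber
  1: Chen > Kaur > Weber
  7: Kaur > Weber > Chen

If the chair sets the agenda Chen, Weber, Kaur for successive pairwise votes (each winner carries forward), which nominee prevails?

Weber

Round 1: Chen vs Weber — 3–18, Weber advances.
Round 2: Weber vs Kaur — 11–10, Weber advances.
Weber survives the agenda.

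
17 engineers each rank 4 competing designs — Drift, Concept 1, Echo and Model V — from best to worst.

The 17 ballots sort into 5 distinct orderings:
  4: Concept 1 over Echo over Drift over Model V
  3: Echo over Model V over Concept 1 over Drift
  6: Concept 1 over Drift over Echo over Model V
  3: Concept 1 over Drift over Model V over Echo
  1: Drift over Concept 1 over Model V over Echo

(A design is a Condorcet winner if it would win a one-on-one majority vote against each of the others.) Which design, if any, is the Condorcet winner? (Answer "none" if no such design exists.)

Pairwise majorities:
Drift vs Concept 1: 1 to 16, Concept 1.
Drift vs Echo: 6+3+1 = 10 for Drift, 7 for Echo — Drift by 10–7.
Drift vs Model V: 4+6+3+1 = 14 for Drift, 3 for Model V — Drift by 14–3.
Concept 1 vs Echo: Concept 1 preferred on 4+6+3+1 = 14 ballots; Concept 1 wins 14–3.
Concept 1 vs Model V: Concept 1 preferred on 4+6+3+1 = 14 ballots; Concept 1 wins 14–3.
Echo vs Model V: 4+3+6 = 13 for Echo, 4 for Model V — Echo by 13–4.
Concept 1 defeats every rival head-to-head and is the Condorcet winner.

Concept 1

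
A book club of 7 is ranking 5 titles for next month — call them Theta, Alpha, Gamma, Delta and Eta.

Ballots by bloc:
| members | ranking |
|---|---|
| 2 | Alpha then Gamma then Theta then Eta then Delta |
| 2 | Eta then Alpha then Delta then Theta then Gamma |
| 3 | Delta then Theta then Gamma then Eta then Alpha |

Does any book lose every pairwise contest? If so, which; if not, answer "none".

Head-to-head results (7 members):
Theta–Alpha: Alpha 4–3.
Theta vs Gamma: 5 to 2, Theta.
Theta–Delta: Delta 5–2.
Theta vs Eta: Theta preferred on 2+3 = 5 ballots; Theta wins 5–2.
Alpha vs Gamma: Alpha preferred on 2+2 = 4 ballots; Alpha wins 4–3.
Alpha vs Delta: Alpha wins 4–3.
Alpha vs Eta: Alpha is ranked higher on 2 ballots, Eta on 5. Eta wins 5–2.
Gamma vs Delta: Delta, 5–2.
Gamma vs Eta: Gamma preferred on 2+3 = 5 ballots; Gamma wins 5–2.
Delta–Eta: Eta 4–3.
Every book wins at least one matchup (Theta beats Gamma; Alpha beats Theta; Gamma beats Eta; Delta beats Theta; Eta beats Alpha), so there is no Condorcet loser.

none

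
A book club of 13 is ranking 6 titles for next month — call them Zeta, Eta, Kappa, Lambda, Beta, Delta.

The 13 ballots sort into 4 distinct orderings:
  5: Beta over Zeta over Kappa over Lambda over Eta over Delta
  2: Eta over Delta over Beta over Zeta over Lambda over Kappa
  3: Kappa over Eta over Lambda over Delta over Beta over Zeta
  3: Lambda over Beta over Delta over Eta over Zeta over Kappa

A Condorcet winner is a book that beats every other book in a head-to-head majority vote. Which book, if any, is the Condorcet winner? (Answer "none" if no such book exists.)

Pairwise majorities:
Zeta–Eta: Eta 8–5.
Zeta vs Kappa: Zeta preferred on 5+2+3 = 10 ballots; Zeta wins 10–3.
Zeta vs Lambda: Zeta wins 7–6.
Zeta vs Beta: Zeta preferred on 0 ballots; Beta wins 13–0.
Zeta vs Delta: Delta, 8–5.
Eta vs Kappa: 2+3 = 5 for Eta, 8 for Kappa — Kappa by 8–5.
Eta vs Lambda: 2+3 = 5 for Eta, 8 for Lambda — Lambda by 8–5.
Eta vs Beta: Eta is ranked higher on 2+3 = 5 ballots, Beta on 8. Beta wins 8–5.
Eta vs Delta: Eta, 10–3.
Kappa–Lambda: Kappa 8–5.
Kappa vs Beta: Beta, 10–3.
Kappa vs Delta: Kappa is ranked higher on 5+3 = 8 ballots, Delta on 5. Kappa wins 8–5.
Lambda vs Beta: Lambda is ranked higher on 3+3 = 6 ballots, Beta on 7. Beta wins 7–6.
Lambda–Delta: Lambda 11–2.
Beta vs Delta: Beta is ranked higher on 5+3 = 8 ballots, Delta on 5. Beta wins 8–5.
Beta wins every pairwise contest, so Beta is the Condorcet winner.

Beta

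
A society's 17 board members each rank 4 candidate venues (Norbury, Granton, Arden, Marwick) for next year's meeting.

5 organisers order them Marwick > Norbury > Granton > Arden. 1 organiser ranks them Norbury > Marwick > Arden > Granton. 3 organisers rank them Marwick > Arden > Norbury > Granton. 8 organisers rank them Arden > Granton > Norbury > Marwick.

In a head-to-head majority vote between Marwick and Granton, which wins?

Marwick

Ballots ranking Marwick above Granton: 5 + 1 + 3 = 9.
Ballots ranking Granton above Marwick: 17 − 9 = 8.
Marwick wins the head-to-head 9–8.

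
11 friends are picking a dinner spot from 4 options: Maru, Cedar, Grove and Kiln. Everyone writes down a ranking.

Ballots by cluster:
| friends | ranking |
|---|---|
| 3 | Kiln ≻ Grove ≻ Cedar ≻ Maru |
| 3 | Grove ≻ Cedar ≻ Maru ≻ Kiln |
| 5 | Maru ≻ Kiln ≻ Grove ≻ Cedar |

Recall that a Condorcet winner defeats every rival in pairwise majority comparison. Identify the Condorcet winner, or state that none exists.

Pairwise majorities:
Maru vs Cedar: Maru preferred on 5 ballots; Cedar wins 6–5.
Maru vs Grove: 5 to 6, Grove.
Maru vs Kiln: Maru is ranked higher on 3+5 = 8 ballots, Kiln on 3. Maru wins 8–3.
Cedar vs Grove: Cedar is ranked higher on 0 ballots, Grove on 11. Grove wins 11–0.
Cedar vs Kiln: Cedar preferred on 3 ballots; Kiln wins 8–3.
Grove vs Kiln: Grove preferred on 3 ballots; Kiln wins 8–3.
Each restaurant drops at least one matchup (Maru loses to Cedar; Cedar loses to Grove; Grove loses to Kiln; Kiln loses to Maru); the cycle Maru → Kiln → Cedar → Maru rules out a Condorcet winner.

none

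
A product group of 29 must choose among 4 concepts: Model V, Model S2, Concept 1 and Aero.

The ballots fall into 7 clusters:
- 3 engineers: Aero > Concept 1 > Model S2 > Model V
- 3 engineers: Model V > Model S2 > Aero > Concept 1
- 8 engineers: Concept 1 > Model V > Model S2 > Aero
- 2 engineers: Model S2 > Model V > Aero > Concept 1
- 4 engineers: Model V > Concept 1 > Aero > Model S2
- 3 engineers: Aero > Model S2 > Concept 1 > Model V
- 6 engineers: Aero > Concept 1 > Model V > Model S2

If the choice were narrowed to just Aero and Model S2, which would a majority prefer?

Ballots ranking Aero above Model S2: 3 + 4 + 3 + 6 = 16.
Ballots ranking Model S2 above Aero: 29 − 16 = 13.
Aero wins the head-to-head 16–13.

Aero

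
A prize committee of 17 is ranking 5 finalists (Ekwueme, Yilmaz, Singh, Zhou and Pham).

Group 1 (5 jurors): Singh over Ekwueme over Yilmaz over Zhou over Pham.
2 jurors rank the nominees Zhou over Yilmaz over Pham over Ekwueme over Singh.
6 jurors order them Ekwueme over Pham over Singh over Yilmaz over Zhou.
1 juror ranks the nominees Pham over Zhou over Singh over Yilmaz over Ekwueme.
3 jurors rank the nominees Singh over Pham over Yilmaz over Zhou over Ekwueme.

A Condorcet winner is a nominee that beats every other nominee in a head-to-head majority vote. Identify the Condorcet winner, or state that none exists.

none

Check each pair by majority over 17 ballots:
Ekwueme vs Yilmaz: Ekwueme wins 11–6.
Ekwueme–Singh: Singh 9–8.
Ekwueme–Zhou: Ekwueme 11–6.
Ekwueme vs Pham: Ekwueme wins 11–6.
Yilmaz vs Singh: Singh wins 15–2.
Yilmaz–Zhou: Yilmaz 14–3.
Yilmaz vs Pham: Pham, 10–7.
Singh vs Zhou: Singh wins 14–3.
Singh vs Pham: Pham wins 9–8.
Zhou vs Pham: Pham wins 10–7.
Every nominee loses at least once (Ekwueme loses to Singh; Yilmaz loses to Ekwueme; Singh loses to Pham; Zhou loses to Ekwueme; Pham loses to Ekwueme). The majority relation contains the cycle Ekwueme beats Pham beats Singh beats Ekwueme, so there is no Condorcet winner.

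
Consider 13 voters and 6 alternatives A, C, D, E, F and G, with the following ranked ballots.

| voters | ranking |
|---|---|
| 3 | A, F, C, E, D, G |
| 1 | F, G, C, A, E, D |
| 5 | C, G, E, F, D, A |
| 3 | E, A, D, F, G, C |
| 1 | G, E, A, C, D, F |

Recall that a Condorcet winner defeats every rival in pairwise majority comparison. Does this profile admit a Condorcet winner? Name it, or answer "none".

Pairwise majorities:
A vs C: A is ranked higher on 3+3+1 = 7 ballots, C on 6. A wins 7–6.
A vs D: 3+1+3+1 = 8 for A, 5 for D — A by 8–5.
A vs E: A preferred on 3+1 = 4 ballots; E wins 9–4.
A vs F: A preferred on 3+3+1 = 7 ballots; A wins 7–6.
A vs G: A is ranked higher on 3+3 = 6 ballots, G on 7. G wins 7–6.
C vs D: 3+1+5+1 = 10 for C, 3 for D — C by 10–3.
C vs E: C is ranked higher on 3+1+5 = 9 ballots, E on 4. C wins 9–4.
C vs F: 6 to 7, F.
C vs G: 3+5 = 8 for C, 5 for G — C by 8–5.
D vs E: D is ranked higher on 0 ballots, E on 13. E wins 13–0.
D vs F: 4 to 9, F.
D vs G: 6 to 7, G.
E vs F: E preferred on 5+3+1 = 9 ballots; E wins 9–4.
E vs G: 6 to 7, G.
F vs G: F is ranked higher on 3+1+3 = 7 ballots, G on 6. F wins 7–6.
No alternative is unbeaten: A loses to E; C loses to A; D loses to A; E loses to C; F loses to A; G loses to C. In particular A → C → E → A is a majority cycle — no Condorcet winner exists.

none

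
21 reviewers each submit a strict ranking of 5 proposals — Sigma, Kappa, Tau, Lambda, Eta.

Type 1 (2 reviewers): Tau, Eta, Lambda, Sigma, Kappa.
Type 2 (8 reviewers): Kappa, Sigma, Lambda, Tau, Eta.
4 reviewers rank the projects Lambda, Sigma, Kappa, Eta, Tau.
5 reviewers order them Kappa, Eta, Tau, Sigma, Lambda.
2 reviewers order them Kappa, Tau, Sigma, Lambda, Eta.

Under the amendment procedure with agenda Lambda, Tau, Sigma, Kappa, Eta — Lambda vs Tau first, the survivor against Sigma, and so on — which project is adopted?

Kappa

Round 1: Lambda vs Tau — 12–9, Lambda advances.
Round 2: Lambda vs Sigma — 6–15, Sigma advances.
Round 3: Sigma vs Kappa — 6–15, Kappa advances.
Round 4: Kappa vs Eta — 19–2, Kappa advances.
The agenda winner is Kappa.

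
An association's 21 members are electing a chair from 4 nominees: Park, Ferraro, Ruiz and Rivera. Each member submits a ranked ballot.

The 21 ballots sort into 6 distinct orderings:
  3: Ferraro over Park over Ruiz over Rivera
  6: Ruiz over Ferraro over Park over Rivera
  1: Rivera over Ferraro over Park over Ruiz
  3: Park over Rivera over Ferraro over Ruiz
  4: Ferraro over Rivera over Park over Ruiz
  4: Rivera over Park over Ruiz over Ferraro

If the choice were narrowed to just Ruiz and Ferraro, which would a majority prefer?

Ferraro

Ballots ranking Ruiz above Ferraro: 6 + 4 = 10.
Ballots ranking Ferraro above Ruiz: 21 − 10 = 11.
Ferraro wins the head-to-head 11–10.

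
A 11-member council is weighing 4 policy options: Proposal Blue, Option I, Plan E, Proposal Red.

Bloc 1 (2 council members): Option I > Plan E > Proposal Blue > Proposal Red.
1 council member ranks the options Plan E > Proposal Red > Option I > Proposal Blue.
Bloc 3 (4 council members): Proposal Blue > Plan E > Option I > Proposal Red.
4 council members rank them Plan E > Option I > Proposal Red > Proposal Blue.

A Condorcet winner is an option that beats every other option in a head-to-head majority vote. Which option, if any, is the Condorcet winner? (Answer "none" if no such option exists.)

Plan E

Head-to-head results (11 council members):
Proposal Blue vs Option I: Option I wins 7–4.
Proposal Blue vs Plan E: Proposal Blue preferred on 4 ballots; Plan E wins 7–4.
Proposal Blue vs Proposal Red: 6 to 5, Proposal Blue.
Option I vs Plan E: Option I preferred on 2 ballots; Plan E wins 9–2.
Option I vs Proposal Red: 2+4+4 = 10 for Option I, 1 for Proposal Red — Option I by 10–1.
Plan E vs Proposal Red: Plan E preferred on 2+1+4+4 = 11 ballots; Plan E wins 11–0.
Plan E beats each of Proposal Blue, Option I, Proposal Red — Plan E is the Condorcet winner.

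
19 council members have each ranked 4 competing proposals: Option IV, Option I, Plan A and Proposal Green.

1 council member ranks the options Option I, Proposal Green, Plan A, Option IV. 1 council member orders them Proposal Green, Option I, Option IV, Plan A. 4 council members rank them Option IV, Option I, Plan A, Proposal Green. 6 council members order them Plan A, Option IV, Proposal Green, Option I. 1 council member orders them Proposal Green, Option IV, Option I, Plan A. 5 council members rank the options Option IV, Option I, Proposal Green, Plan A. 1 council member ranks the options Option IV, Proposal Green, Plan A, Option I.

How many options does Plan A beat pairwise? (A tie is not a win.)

1

Plan A against each rival (19 council members):
Plan A vs Option IV: Plan A preferred on 1+6 = 7 ballots; Option IV wins 12–7.
Plan A vs Option I: 6+1 = 7 for Plan A, 12 for Option I — Option I by 12–7.
Plan A vs Proposal Green: Plan A, 10–9.
Plan A beats Proposal Green; loses to Option IV, Option I — 1 pairwise win.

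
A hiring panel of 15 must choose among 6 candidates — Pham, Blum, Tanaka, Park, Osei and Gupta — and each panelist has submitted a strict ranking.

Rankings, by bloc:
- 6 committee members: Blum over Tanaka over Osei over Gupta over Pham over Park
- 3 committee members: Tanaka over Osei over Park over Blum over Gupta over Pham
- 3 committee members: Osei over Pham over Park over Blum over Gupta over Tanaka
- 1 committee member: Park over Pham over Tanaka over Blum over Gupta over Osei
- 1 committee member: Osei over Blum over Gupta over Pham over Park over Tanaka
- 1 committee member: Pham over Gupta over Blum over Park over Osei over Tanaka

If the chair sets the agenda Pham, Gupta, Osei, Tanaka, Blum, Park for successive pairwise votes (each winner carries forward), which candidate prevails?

Round 1: Pham vs Gupta — 5–10, Gupta advances.
Round 2: Gupta vs Osei — 2–13, Osei advances.
Round 3: Osei vs Tanaka — 5–10, Tanaka advances.
Round 4: Tanaka vs Blum — 4–11, Blum advances.
Round 5: Blum vs Park — 8–7, Blum advances.
The agenda winner is Blum.

Blum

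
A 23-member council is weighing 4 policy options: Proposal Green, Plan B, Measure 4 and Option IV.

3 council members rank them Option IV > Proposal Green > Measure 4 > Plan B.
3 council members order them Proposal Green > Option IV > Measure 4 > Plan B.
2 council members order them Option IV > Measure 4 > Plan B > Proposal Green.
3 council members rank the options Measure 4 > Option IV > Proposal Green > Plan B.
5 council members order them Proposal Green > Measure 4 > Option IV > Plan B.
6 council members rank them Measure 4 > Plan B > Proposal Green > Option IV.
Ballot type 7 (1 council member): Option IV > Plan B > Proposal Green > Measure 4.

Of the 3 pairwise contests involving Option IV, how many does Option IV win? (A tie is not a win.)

Option IV against each rival (23 council members):
Option IV vs Proposal Green: 3+2+3+1 = 9 for Option IV, 14 for Proposal Green — Proposal Green by 14–9.
Option IV vs Plan B: Option IV is ranked higher on 3+3+2+3+5+1 = 17 ballots, Plan B on 6. Option IV wins 17–6.
Option IV vs Measure 4: Option IV is ranked higher on 3+3+2+1 = 9 ballots, Measure 4 on 14. Measure 4 wins 14–9.
Option IV beats Plan B; loses to Proposal Green, Measure 4 — 1 pairwise win.

1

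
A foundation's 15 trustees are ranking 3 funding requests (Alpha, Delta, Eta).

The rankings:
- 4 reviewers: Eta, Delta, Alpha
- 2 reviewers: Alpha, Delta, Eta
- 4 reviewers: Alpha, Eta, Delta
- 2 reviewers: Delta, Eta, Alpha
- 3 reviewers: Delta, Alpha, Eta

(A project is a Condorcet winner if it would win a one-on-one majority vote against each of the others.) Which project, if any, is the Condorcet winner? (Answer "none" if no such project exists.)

none

Pairwise majorities:
Alpha vs Delta: Alpha preferred on 2+4 = 6 ballots; Delta wins 9–6.
Alpha vs Eta: 9 to 6, Alpha.
Delta vs Eta: 7 to 8, Eta.
Every project loses at least once (Alpha loses to Delta; Delta loses to Eta; Eta loses to Alpha). The majority relation contains the cycle Alpha → Eta → Delta → Alpha, so there is no Condorcet winner.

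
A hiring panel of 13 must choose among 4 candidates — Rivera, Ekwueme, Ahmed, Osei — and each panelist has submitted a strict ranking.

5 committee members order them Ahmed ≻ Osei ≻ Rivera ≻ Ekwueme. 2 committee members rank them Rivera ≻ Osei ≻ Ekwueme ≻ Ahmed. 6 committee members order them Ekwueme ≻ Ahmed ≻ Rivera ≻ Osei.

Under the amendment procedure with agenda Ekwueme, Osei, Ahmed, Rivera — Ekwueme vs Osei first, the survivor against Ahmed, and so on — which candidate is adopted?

Round 1: Ekwueme vs Osei — 6–7, Osei advances.
Round 2: Osei vs Ahmed — 2–11, Ahmed advances.
Round 3: Ahmed vs Rivera — 11–2, Ahmed advances.
The agenda winner is Ahmed.

Ahmed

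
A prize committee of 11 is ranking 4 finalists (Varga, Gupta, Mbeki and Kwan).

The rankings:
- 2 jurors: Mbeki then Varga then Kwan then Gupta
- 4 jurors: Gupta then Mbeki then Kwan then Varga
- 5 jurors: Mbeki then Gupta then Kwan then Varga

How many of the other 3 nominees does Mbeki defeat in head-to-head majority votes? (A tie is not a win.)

3

Mbeki against each rival (11 jurors):
Mbeki vs Varga: Mbeki preferred on 2+4+5 = 11 ballots; Mbeki wins 11–0.
Mbeki vs Gupta: Mbeki wins 7–4.
Mbeki vs Kwan: Mbeki is ranked higher on 2+4+5 = 11 ballots, Kwan on 0. Mbeki wins 11–0.
Mbeki beats Varga, Gupta, Kwan — 3 pairwise wins.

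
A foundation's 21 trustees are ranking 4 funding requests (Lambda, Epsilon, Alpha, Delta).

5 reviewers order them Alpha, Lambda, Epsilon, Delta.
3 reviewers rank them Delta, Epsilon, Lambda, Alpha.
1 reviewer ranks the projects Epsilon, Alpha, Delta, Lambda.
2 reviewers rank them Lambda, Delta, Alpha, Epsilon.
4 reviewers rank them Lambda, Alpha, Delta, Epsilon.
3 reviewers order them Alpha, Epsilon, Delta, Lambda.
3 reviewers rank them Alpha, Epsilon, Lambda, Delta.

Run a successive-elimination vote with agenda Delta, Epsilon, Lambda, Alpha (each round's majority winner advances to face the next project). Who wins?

Round 1: Delta vs Epsilon — 9–12, Epsilon advances.
Round 2: Epsilon vs Lambda — 10–11, Lambda advances.
Round 3: Lambda vs Alpha — 9–12, Alpha advances.
Alpha survives the agenda.

Alpha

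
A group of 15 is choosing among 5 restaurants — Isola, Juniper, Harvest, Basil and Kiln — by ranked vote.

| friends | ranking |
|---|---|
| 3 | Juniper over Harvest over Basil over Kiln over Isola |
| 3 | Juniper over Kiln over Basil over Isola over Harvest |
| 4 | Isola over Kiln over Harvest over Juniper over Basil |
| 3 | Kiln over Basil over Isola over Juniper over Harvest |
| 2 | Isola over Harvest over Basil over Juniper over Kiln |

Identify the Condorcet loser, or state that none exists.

Head-to-head results (15 friends):
Isola vs Juniper: 4+3+2 = 9 for Isola, 6 for Juniper — Isola by 9–6.
Isola vs Harvest: Isola, 12–3.
Isola vs Basil: Basil wins 9–6.
Isola vs Kiln: Kiln wins 9–6.
Juniper–Harvest: Juniper 9–6.
Juniper vs Basil: Juniper preferred on 3+3+4 = 10 ballots; Juniper wins 10–5.
Juniper vs Kiln: 3+3+2 = 8 for Juniper, 7 for Kiln — Juniper by 8–7.
Harvest vs Basil: Harvest wins 9–6.
Harvest vs Kiln: Harvest preferred on 3+2 = 5 ballots; Kiln wins 10–5.
Basil vs Kiln: Basil is ranked higher on 3+2 = 5 ballots, Kiln on 10. Kiln wins 10–5.
Each restaurant has at least one pairwise win (Isola beats Juniper; Juniper beats Harvest; Harvest beats Basil; Basil beats Isola; Kiln beats Isola) — no Condorcet loser.

none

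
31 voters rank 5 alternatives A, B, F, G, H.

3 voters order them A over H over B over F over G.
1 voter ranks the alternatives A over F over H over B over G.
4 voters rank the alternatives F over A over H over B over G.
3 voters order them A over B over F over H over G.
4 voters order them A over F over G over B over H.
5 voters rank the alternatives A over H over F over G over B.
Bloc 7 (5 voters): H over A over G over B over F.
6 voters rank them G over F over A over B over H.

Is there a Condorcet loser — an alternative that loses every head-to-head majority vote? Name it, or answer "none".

B

Head-to-head results (31 voters):
A vs B: A, 31–0.
A vs F: 3+1+3+4+5+5 = 21 for A, 10 for F — A by 21–10.
A vs G: A wins 25–6.
A vs H: 26 to 5, A.
B vs F: F wins 20–11.
B vs G: G, 20–11.
B vs H: H wins 18–13.
F–G: F 20–11.
F–H: F 18–13.
G–H: H 21–10.
Only B has no wins; B is the Condorcet loser.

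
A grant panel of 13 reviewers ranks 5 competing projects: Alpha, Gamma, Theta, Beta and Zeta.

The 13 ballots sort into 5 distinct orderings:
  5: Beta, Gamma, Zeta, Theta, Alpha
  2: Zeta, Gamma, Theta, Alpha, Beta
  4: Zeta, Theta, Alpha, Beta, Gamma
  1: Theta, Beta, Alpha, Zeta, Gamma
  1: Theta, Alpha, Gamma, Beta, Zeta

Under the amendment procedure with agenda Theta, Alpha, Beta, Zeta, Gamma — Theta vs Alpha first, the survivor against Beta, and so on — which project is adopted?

Round 1: Theta vs Alpha — 13–0, Theta advances.
Round 2: Theta vs Beta — 8–5, Theta advances.
Round 3: Theta vs Zeta — 2–11, Zeta advances.
Round 4: Zeta vs Gamma — 7–6, Zeta advances.
Zeta survives the agenda.

Zeta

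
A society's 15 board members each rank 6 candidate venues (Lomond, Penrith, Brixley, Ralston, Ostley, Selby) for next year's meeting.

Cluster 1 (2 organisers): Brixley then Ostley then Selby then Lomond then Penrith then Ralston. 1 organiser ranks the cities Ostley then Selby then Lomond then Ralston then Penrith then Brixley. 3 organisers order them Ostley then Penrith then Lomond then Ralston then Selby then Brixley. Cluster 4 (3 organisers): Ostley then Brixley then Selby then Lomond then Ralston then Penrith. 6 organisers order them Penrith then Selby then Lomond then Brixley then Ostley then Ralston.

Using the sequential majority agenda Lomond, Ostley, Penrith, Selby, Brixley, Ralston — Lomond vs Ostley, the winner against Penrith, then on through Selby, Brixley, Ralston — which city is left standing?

Brixley

Round 1: Lomond vs Ostley — 6–9, Ostley advances.
Round 2: Ostley vs Penrith — 9–6, Ostley advances.
Round 3: Ostley vs Selby — 9–6, Ostley advances.
Round 4: Ostley vs Brixley — 7–8, Brixley advances.
Round 5: Brixley vs Ralston — 11–4, Brixley advances.
Brixley survives the agenda.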